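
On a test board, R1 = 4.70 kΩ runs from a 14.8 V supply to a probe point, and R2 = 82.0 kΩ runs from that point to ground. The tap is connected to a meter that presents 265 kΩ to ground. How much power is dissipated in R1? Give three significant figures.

Total resistance from the source is R1 + (R2‖R_L) = 67.32 kΩ, so I = 14.8/67.32 kΩ = 0.2198 mA.
P = I²·R1 = (0.2198 mA)² × 4.70 kΩ = 0.227 mW.

P ≈ 0.227 mW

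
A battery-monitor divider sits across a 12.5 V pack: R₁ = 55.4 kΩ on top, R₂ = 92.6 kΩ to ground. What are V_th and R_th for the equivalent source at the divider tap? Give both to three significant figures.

V_th = 7.82 V, R_th = 34.7 kΩ

V_th is the open-circuit tap voltage: 12.5 × 92.6/(55.4 + 92.6) = 7.82 V.
With the supply zeroed, R₁ and R₂ appear in parallel from the tap: R_th = R₁‖R₂ = (55.4 × 92.6)/148.0 = 34.7 kΩ.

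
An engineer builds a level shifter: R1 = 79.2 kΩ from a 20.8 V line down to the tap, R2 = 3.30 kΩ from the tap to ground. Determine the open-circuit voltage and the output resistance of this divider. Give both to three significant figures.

V_th = 0.832 V, R_th = 3.17 kΩ

V_th is the open-circuit tap voltage: 20.8 × 3.30/(79.2 + 3.30) = 0.832 V.
With the supply zeroed, R1 and R2 appear in parallel from the tap: R_th = R1‖R2 = (79.2 × 3.30)/82.50 = 3.17 kΩ.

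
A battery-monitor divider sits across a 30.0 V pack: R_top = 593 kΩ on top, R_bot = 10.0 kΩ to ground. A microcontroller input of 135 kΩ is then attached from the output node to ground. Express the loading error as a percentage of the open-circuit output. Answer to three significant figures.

6.79 %

The divider's output (Thévenin) resistance is R_top‖R_bot = 9.834 kΩ.
Fractional drop under load = R_th/(R_th + R_L) = 9.834 / (9.834 + 135) = 0.06790.
So the output falls by 6.79 %.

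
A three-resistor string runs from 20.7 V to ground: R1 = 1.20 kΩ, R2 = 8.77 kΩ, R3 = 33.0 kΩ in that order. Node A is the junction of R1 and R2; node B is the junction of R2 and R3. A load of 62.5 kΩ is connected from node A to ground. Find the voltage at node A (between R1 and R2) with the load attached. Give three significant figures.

Below node A the series string R2+R3 = 41.77 kΩ sits in parallel with the 62.5 kΩ load: 25.04 kΩ.
V_A = 20.7 × 25.04/(1.20 + 25.04) = 19.8 V.

V ≈ 19.8 V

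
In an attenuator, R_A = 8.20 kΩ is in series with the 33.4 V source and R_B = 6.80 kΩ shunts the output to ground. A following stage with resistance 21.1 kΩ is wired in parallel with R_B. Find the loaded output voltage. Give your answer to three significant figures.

The load sits in parallel with R_B: R_B‖R_L = (6.80 × 21.1) / (6.80 + 21.1) = 5.143 kΩ.
V_out = 33.4 × 5.143 / (8.20 + 5.143) = 33.4 × 5.143/13.34 = 12.9 V.
(Unloaded it would have been 15.1 V.)

V_out ≈ 12.9 V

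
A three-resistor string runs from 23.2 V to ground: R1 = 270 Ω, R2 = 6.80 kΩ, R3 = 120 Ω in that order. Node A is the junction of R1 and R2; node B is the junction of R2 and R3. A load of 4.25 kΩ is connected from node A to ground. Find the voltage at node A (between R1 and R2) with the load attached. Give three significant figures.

V ≈ 21.0 V

Below node A the series string R2+R3 = 6920 Ω sits in parallel with the 4250 Ω load: 2633 Ω.
V_A = 23.2 × 2633/(270 + 2633) = 21.0 V.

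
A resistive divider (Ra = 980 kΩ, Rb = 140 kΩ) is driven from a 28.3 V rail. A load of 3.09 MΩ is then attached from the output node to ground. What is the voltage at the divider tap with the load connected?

V_out ≈ 3.40 V

The load sits in parallel with Rb: Rb‖R_L = (140 × 3090) / (140 + 3090) = 133.9 kΩ.
V_out = 28.3 × 133.9 / (980 + 133.9) = 28.3 × 133.9/1114 = 3.40 V.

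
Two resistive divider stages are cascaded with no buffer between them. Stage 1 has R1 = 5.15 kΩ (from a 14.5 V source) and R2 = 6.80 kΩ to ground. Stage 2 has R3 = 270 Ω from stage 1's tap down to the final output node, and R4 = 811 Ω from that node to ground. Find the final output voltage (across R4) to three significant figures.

Stage 2 presents R3+R4 = 1081 Ω as a load on stage 1's tap.
Stage 1's lower leg becomes R2‖(R3+R4) = 932.7 Ω, so V_mid = 14.5 × 932.7/6083 = 2.223 V.
Stage 2 is itself unloaded: V_out = V_mid × R4/(R3+R4) = 2.223 × 811/1081 = 1.67 V.

V_out ≈ 1.67 V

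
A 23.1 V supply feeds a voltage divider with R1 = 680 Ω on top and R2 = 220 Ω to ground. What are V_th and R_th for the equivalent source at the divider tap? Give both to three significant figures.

V_th is the open-circuit tap voltage: 23.1 × 220/(680 + 220) = 5.65 V.
With the supply zeroed, R1 and R2 appear in parallel from the tap: R_th = R1‖R2 = (680 × 220)/900.0 = 166 Ω.

V_th = 5.65 V, R_th = 166 Ω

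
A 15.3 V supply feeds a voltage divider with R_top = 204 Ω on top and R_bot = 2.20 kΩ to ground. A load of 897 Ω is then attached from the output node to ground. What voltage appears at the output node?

V_out ≈ 11.6 V

The load sits in parallel with R_bot: R_bot‖R_L = (2200 × 897) / (2200 + 897) = 637.2 Ω.
V_out = 15.3 × 637.2 / (204 + 637.2) = 15.3 × 637.2/841.2 = 11.6 V.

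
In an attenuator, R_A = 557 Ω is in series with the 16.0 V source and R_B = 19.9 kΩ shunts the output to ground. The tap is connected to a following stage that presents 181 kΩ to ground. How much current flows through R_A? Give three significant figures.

R_B‖R_L = 17930 Ω, so the source sees R_A + R_B‖R_L = 18490 Ω.
I = 16.0 V / 18490 Ω = 0.866 mA.

I ≈ 0.866 mA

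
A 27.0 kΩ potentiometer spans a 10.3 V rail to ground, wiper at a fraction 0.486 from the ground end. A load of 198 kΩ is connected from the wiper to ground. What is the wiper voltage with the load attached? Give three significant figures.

The wiper splits the pot into (1−α)R = 13.88 kΩ above and αR = 13.12 kΩ below.
Lower section ‖ load = 12.31 kΩ.
V_wiper = 10.3 × 12.31/(13.88 + 12.31) = 4.84 V.

V ≈ 4.84 V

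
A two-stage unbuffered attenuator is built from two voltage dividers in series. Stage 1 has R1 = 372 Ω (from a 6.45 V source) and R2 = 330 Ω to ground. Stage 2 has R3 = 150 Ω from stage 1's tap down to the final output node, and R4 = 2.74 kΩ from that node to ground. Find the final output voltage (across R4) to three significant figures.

V_out ≈ 2.71 V

Stage 2 presents R3+R4 = 2890 Ω as a load on stage 1's tap.
Stage 1's lower leg becomes R2‖(R3+R4) = 296.2 Ω, so V_mid = 6.45 × 296.2/668.2 = 2.859 V.
Stage 2 is itself unloaded: V_out = V_mid × R4/(R3+R4) = 2.859 × 2740/2890 = 2.71 V.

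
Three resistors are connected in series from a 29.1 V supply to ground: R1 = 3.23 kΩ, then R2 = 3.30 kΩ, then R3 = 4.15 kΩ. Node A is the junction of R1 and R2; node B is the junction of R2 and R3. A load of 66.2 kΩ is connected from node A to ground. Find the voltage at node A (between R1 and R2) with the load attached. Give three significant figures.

V ≈ 19.6 V

Below node A the series string R2+R3 = 7.450 kΩ sits in parallel with the 66.2 kΩ load: 6.696 kΩ.
V_A = 29.1 × 6.696/(3.23 + 6.696) = 19.6 V.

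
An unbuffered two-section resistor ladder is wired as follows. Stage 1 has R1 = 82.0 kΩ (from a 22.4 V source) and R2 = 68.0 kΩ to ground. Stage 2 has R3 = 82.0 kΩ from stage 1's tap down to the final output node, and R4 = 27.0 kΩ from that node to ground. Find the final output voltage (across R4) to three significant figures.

Stage 2 presents R3+R4 = 109.0 kΩ as a load on stage 1's tap.
Stage 1's lower leg becomes R2‖(R3+R4) = 41.88 kΩ, so V_mid = 22.4 × 41.88/123.9 = 7.572 V.
Stage 2 is itself unloaded: V_out = V_mid × R4/(R3+R4) = 7.572 × 27.0/109.0 = 1.88 V.

V_out ≈ 1.88 V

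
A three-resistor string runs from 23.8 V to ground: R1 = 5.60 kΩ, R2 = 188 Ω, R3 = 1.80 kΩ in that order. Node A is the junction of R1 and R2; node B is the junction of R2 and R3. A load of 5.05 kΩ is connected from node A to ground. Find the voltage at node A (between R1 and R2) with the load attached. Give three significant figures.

Below node A the series string R2+R3 = 1988 Ω sits in parallel with the 5050 Ω load: 1426 Ω.
V_A = 23.8 × 1426/(5600 + 1426) = 4.83 V.

V ≈ 4.83 V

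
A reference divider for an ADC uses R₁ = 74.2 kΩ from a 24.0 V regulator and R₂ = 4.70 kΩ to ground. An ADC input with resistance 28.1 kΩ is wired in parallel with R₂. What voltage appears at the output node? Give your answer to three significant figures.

The load sits in parallel with R₂: R₂‖R_L = (4.70 × 28.1) / (4.70 + 28.1) = 4.027 kΩ.
V_out = 24.0 × 4.027 / (74.2 + 4.027) = 24.0 × 4.027/78.23 = 1.24 V.

V_out ≈ 1.24 V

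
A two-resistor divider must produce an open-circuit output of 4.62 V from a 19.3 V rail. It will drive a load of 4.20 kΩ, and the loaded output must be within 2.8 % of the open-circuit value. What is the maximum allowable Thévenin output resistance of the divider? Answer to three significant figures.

R_th ≤ 121 Ω

Loading drop = R_th/(R_th + R_L) ≤ 0.0280, so R_th ≤ R_L · ε/(1−ε) = 4.20 kΩ × 0.0280/0.9720 = 121 Ω.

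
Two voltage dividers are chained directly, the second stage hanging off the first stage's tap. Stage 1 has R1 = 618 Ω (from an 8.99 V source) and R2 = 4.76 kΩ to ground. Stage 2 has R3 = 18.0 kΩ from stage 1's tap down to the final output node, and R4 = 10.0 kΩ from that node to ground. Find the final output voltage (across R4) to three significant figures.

Stage 2 presents R3+R4 = 28000 Ω as a load on stage 1's tap.
Stage 1's lower leg becomes R2‖(R3+R4) = 4068 Ω, so V_mid = 8.99 × 4068/4686 = 7.804 V.
Stage 2 is itself unloaded: V_out = V_mid × R4/(R3+R4) = 7.804 × 10000/28000 = 2.79 V.

V_out ≈ 2.79 V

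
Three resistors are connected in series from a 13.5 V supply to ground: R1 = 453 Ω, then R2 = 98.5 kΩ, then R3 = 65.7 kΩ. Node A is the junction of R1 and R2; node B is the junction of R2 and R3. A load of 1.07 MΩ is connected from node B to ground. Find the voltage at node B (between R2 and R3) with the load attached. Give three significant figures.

At node B, R3 is in parallel with the load: R3‖R_L = 61900 Ω.
Below node A the resistance is R2 + (R3‖R_L) = 160400 Ω, so V_A = 13.5 × 160400/160900 = 13.46 V.
Then V_B = V_A × (R3‖R_L)/(R2 + R3‖R_L) = 13.46 × 61900/160400 = 5.20 V.

V ≈ 5.20 V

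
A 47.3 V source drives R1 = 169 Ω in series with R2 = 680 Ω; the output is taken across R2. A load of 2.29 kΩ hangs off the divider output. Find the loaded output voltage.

The load sits in parallel with R2: R2‖R_L = (680 × 2290) / (680 + 2290) = 524.3 Ω.
V_out = 47.3 × 524.3 / (169 + 524.3) = 47.3 × 524.3/693.3 = 35.8 V.

V_out ≈ 35.8 V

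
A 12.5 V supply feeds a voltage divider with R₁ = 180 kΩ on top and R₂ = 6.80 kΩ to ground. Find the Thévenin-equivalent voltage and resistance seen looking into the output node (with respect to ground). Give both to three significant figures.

V_th is the open-circuit tap voltage: 12.5 × 6.80/(180 + 6.80) = 0.455 V.
With the supply zeroed, R₁ and R₂ appear in parallel from the tap: R_th = R₁‖R₂ = (180 × 6.80)/186.8 = 6.55 kΩ.

V_th = 0.455 V, R_th = 6.55 kΩ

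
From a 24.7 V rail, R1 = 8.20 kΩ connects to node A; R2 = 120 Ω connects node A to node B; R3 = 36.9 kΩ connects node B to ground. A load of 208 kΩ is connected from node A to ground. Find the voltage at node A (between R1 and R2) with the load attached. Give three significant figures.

Below node A the series string R2+R3 = 37020 Ω sits in parallel with the 208000 Ω load: 31430 Ω.
V_A = 24.7 × 31430/(8200 + 31430) = 19.6 V.

V ≈ 19.6 V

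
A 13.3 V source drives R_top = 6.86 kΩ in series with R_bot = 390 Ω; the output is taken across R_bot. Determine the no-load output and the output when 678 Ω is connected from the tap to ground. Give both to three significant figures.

Unloaded: 0.715 V; loaded: 0.463 V

Open-circuit: V = 13.3 × 390/(6860 + 390) = 0.715 V.
With the load, R_bot becomes R_bot‖R_L = 247.6 Ω, so V = 13.3 × 247.6/7108 = 0.463 V.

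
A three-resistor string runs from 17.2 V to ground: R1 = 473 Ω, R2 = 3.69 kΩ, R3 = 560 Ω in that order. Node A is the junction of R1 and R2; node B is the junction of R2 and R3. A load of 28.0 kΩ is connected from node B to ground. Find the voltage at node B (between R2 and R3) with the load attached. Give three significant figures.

At node B, R3 is in parallel with the load: R3‖R_L = 549.0 Ω.
Below node A the resistance is R2 + (R3‖R_L) = 4239 Ω, so V_A = 17.2 × 4239/4712 = 15.47 V.
Then V_B = V_A × (R3‖R_L)/(R2 + R3‖R_L) = 15.47 × 549.0/4239 = 2.00 V.

V ≈ 2.00 V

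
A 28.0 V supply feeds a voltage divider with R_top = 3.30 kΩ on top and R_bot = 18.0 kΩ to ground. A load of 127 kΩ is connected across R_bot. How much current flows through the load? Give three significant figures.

R_bot‖R_L = 15.77 kΩ; V_out = 28.0 × 15.77/19.07 = 23.15 V.
I_L = V_out / R_L = 23.15 / 127 kΩ = 0.182 mA.

I_L ≈ 0.182 mA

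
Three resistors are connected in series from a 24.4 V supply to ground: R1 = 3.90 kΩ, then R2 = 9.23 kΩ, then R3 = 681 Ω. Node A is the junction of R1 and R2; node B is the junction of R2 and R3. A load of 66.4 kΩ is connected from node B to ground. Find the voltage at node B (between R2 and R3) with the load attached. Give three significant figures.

At node B, R3 is in parallel with the load: R3‖R_L = 674.1 Ω.
Below node A the resistance is R2 + (R3‖R_L) = 9904 Ω, so V_A = 24.4 × 9904/13800 = 17.51 V.
Then V_B = V_A × (R3‖R_L)/(R2 + R3‖R_L) = 17.51 × 674.1/9904 = 1.19 V.

V ≈ 1.19 V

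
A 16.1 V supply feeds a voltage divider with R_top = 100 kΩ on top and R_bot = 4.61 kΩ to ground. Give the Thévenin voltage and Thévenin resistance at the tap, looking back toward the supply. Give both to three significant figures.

V_th = 0.710 V, R_th = 4.41 kΩ

V_th is the open-circuit tap voltage: 16.1 × 4.61/(100 + 4.61) = 0.710 V.
With the supply zeroed, R_top and R_bot appear in parallel from the tap: R_th = R_top‖R_bot = (100 × 4.61)/104.6 = 4.41 kΩ.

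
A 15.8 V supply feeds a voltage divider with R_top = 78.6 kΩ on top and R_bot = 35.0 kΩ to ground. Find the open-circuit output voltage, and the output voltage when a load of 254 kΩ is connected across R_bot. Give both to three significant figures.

Unloaded: 4.87 V; loaded: 4.44 V

Open-circuit: V = 15.8 × 35.0/(78.6 + 35.0) = 4.87 V.
With the load, R_bot becomes R_bot‖R_L = 30.76 kΩ, so V = 15.8 × 30.76/109.4 = 4.44 V.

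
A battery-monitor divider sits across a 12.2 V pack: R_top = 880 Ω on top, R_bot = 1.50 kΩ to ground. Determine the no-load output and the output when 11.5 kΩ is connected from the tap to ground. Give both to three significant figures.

Open-circuit: V = 12.2 × 1500/(880 + 1500) = 7.69 V.
With the load, R_bot becomes R_bot‖R_L = 1327 Ω, so V = 12.2 × 1327/2207 = 7.34 V.

Unloaded: 7.69 V; loaded: 7.34 V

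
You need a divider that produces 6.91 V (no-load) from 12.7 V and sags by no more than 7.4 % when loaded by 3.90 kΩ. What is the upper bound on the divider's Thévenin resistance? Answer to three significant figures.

Loading drop = R_th/(R_th + R_L) ≤ 0.0740, so R_th ≤ R_L · ε/(1−ε) = 3.90 kΩ × 0.0740/0.9260 = 312 Ω.

R_th ≤ 312 Ω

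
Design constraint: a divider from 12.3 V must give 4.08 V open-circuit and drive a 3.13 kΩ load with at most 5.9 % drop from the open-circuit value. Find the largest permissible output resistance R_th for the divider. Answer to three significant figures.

Loading drop = R_th/(R_th + R_L) ≤ 0.0590, so R_th ≤ R_L · ε/(1−ε) = 3.13 kΩ × 0.0590/0.9410 = 196 Ω.
(Any R1, R2 with R2/(R1+R2) = 0.332 and R1‖R2 ≤ 196 Ω will meet the spec.)

R_th ≤ 196 Ω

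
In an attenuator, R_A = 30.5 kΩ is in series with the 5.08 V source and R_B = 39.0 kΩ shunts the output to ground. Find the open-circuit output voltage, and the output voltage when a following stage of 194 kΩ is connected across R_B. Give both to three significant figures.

Unloaded: 2.85 V; loaded: 2.62 V

Open-circuit: V = 5.08 × 39.0/(30.5 + 39.0) = 2.85 V.
With the load, R_B becomes R_B‖R_L = 32.47 kΩ, so V = 5.08 × 32.47/62.97 = 2.62 V.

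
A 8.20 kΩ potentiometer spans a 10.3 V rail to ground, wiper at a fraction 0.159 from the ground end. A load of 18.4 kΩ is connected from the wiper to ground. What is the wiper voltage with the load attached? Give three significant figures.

V ≈ 1.55 V

The wiper splits the pot into (1−α)R = 6.896 kΩ above and αR = 1.304 kΩ below.
Lower section ‖ load = 1.218 kΩ.
V_wiper = 10.3 × 1.218/(6.896 + 1.218) = 1.55 V.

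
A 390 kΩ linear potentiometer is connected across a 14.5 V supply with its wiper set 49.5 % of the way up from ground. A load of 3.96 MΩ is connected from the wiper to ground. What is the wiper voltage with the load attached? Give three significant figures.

The wiper splits the pot into (1−α)R = 196.9 kΩ above and αR = 193.1 kΩ below.
Lower section ‖ load = 184.1 kΩ.
V_wiper = 14.5 × 184.1/(196.9 + 184.1) = 7.01 V.

V ≈ 7.01 V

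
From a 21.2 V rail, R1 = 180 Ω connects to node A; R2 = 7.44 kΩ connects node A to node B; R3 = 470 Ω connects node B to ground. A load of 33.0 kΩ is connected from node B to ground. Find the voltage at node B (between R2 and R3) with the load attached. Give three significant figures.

At node B, R3 is in parallel with the load: R3‖R_L = 463.4 Ω.
Below node A the resistance is R2 + (R3‖R_L) = 7903 Ω, so V_A = 21.2 × 7903/8083 = 20.73 V.
Then V_B = V_A × (R3‖R_L)/(R2 + R3‖R_L) = 20.73 × 463.4/7903 = 1.22 V.

V ≈ 1.22 V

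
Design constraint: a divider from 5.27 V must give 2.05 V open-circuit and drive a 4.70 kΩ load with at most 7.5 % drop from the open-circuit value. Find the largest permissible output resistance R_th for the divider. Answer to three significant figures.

R_th ≤ 381 Ω

Loading drop = R_th/(R_th + R_L) ≤ 0.0750, so R_th ≤ R_L · ε/(1−ε) = 4.70 kΩ × 0.0750/0.9250 = 381 Ω.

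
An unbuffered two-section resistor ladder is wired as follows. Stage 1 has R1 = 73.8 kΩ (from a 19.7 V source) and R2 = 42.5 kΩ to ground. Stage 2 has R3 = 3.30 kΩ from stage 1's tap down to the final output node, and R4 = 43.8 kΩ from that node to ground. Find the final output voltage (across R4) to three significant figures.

V_out ≈ 4.26 V

Stage 2 presents R3+R4 = 47.10 kΩ as a load on stage 1's tap.
Stage 1's lower leg becomes R2‖(R3+R4) = 22.34 kΩ, so V_mid = 19.7 × 22.34/96.14 = 4.578 V.
Stage 2 is itself unloaded: V_out = V_mid × R4/(R3+R4) = 4.578 × 43.8/47.10 = 4.26 V.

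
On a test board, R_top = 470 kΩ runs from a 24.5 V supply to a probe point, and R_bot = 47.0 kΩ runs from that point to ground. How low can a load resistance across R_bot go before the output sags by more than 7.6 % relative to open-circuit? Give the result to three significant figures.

Output resistance R_th = R_top‖R_bot = (470 × 47.0)/517.0 = 42.73 kΩ.
The fractional drop is R_th/(R_th + R_L); requiring this ≤ 0.0760 gives R_L ≥ R_th(1/0.0760 − 1) = 42.73 × 12.16 = 519 kΩ.

R_L(min) ≈ 519 kΩ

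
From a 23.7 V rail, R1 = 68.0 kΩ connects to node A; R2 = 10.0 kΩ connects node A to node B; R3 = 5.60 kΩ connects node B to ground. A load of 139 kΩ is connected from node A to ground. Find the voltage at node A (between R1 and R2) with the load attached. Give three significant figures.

V ≈ 4.05 V

Below node A the series string R2+R3 = 15.60 kΩ sits in parallel with the 139 kΩ load: 14.03 kΩ.
V_A = 23.7 × 14.03/(68.0 + 14.03) = 4.05 V.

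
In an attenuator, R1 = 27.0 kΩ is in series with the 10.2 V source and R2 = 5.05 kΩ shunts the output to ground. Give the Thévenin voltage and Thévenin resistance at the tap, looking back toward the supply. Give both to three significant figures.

V_th = 1.61 V, R_th = 4.25 kΩ

V_th is the open-circuit tap voltage: 10.2 × 5.05/(27.0 + 5.05) = 1.61 V.
With the supply zeroed, R1 and R2 appear in parallel from the tap: R_th = R1‖R2 = (27.0 × 5.05)/32.05 = 4.25 kΩ.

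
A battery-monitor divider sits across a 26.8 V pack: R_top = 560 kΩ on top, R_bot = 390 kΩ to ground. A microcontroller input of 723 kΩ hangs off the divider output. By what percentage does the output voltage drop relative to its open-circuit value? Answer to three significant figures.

Unloaded V = 26.8 × 390/950.0 = 11.00 V.
Loaded: R_bot‖R_L = 253.3 kΩ, giving V = 26.8 × 253.3/813.3 = 8.348 V.
Drop = (11.00 − 8.348) / 11.00 = 24.1 %.

24.1 %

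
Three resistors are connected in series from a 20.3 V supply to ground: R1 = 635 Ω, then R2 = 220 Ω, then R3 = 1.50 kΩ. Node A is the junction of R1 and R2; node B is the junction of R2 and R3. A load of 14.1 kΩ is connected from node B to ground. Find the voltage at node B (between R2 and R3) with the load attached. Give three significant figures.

At node B, R3 is in parallel with the load: R3‖R_L = 1356 Ω.
Below node A the resistance is R2 + (R3‖R_L) = 1576 Ω, so V_A = 20.3 × 1576/2211 = 14.47 V.
Then V_B = V_A × (R3‖R_L)/(R2 + R3‖R_L) = 14.47 × 1356/1576 = 12.4 V.

V ≈ 12.4 V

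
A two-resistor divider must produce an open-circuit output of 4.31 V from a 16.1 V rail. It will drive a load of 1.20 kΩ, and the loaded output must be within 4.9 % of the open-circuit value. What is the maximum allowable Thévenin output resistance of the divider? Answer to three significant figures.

Loading drop = R_th/(R_th + R_L) ≤ 0.0490, so R_th ≤ R_L · ε/(1−ε) = 1.20 kΩ × 0.0490/0.9510 = 61.8 Ω.

R_th ≤ 61.8 Ω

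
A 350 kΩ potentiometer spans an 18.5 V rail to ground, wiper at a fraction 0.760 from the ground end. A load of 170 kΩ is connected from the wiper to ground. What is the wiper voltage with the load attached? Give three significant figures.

V ≈ 10.2 V

The wiper splits the pot into (1−α)R = 84.00 kΩ above and αR = 266.0 kΩ below.
Lower section ‖ load = 103.7 kΩ.
V_wiper = 18.5 × 103.7/(84.00 + 103.7) = 10.2 V.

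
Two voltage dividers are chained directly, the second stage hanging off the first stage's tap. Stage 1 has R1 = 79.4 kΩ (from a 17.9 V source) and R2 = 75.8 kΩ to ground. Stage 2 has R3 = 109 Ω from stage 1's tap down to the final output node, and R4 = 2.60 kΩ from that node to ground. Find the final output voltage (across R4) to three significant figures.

V_out ≈ 0.548 V

Stage 2 presents R3+R4 = 2709 Ω as a load on stage 1's tap.
Stage 1's lower leg becomes R2‖(R3+R4) = 2616 Ω, so V_mid = 17.9 × 2616/82020 = 0.5708 V.
Stage 2 is itself unloaded: V_out = V_mid × R4/(R3+R4) = 0.5708 × 2600/2709 = 0.548 V.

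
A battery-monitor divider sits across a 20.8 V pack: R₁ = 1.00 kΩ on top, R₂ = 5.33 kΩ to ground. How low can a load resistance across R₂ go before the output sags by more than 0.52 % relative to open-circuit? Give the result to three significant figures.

Output resistance R_th = R₁‖R₂ = (1000 × 5330)/6330 = 842.0 Ω.
The fractional drop is R_th/(R_th + R_L); requiring this ≤ 0.00520 gives R_L ≥ R_th(1/0.00520 − 1) = 842.0 × 191.3 = 161 kΩ.

R_L(min) ≈ 161 kΩ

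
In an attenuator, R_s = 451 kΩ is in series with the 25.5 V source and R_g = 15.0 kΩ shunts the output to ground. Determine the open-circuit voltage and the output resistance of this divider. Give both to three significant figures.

V_th is the open-circuit tap voltage: 25.5 × 15.0/(451 + 15.0) = 0.821 V.
With the supply zeroed, R_s and R_g appear in parallel from the tap: R_th = R_s‖R_g = (451 × 15.0)/466.0 = 14.5 kΩ.

V_th = 0.821 V, R_th = 14.5 kΩ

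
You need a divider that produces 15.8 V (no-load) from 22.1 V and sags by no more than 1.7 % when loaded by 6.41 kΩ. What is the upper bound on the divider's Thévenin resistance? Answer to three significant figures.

Loading drop = R_th/(R_th + R_L) ≤ 0.0170, so R_th ≤ R_L · ε/(1−ε) = 6.41 kΩ × 0.0170/0.9830 = 111 Ω.

R_th ≤ 111 Ω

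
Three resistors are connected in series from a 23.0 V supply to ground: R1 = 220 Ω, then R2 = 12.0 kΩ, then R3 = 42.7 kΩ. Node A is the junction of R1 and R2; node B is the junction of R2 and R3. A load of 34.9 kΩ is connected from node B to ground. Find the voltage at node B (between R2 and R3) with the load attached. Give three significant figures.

At node B, R3 is in parallel with the load: R3‖R_L = 19200 Ω.
Below node A the resistance is R2 + (R3‖R_L) = 31200 Ω, so V_A = 23.0 × 31200/31420 = 22.84 V.
Then V_B = V_A × (R3‖R_L)/(R2 + R3‖R_L) = 22.84 × 19200/31200 = 14.1 V.

V ≈ 14.1 V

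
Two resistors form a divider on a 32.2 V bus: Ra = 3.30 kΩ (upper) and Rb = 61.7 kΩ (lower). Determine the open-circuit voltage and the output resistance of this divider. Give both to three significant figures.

V_th is the open-circuit tap voltage: 32.2 × 61.7/(3.30 + 61.7) = 30.6 V.
With the supply zeroed, Ra and Rb appear in parallel from the tap: R_th = Ra‖Rb = (3.30 × 61.7)/65.00 = 3.13 kΩ.

V_th = 30.6 V, R_th = 3.13 kΩ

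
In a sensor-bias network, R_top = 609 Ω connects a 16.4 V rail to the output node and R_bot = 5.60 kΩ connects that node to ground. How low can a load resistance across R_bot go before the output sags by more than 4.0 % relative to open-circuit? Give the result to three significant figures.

Output resistance R_th = R_top‖R_bot = (609 × 5600)/6209 = 549.3 Ω.
The fractional drop is R_th/(R_th + R_L); requiring this ≤ 0.0400 gives R_L ≥ R_th(1/0.0400 − 1) = 549.3 × 24.00 = 13.2 kΩ.

R_L(min) ≈ 13.2 kΩ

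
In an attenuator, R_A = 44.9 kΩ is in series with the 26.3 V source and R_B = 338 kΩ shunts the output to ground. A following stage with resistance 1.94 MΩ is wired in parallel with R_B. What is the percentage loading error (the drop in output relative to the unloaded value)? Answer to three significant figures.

The divider's output (Thévenin) resistance is R_A‖R_B = 39.63 kΩ.
Fractional drop under load = R_th/(R_th + R_L) = 39.63 / (39.63 + 1940) = 0.02002.
So the output falls by 2.00 %.

2.00 %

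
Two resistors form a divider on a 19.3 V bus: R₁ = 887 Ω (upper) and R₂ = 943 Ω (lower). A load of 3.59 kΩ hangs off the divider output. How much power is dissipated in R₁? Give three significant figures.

P ≈ 124 mW

Total resistance from the source is R₁ + (R₂‖R_L) = 1634 Ω, so I = 19.3/1634 Ω = 11.81 mA.
P = I²·R₁ = (11.81 mA)² × 887 Ω = 124 mW.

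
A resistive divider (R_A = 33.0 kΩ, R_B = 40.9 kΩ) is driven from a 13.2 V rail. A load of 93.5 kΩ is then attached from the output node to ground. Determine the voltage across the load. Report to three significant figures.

V_out ≈ 6.11 V

The load sits in parallel with R_B: R_B‖R_L = (40.9 × 93.5) / (40.9 + 93.5) = 28.45 kΩ.
V_out = 13.2 × 28.45 / (33.0 + 28.45) = 13.2 × 28.45/61.45 = 6.11 V.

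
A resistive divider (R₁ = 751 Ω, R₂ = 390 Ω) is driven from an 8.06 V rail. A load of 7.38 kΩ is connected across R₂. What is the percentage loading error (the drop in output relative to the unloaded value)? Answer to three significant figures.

The divider's output (Thévenin) resistance is R₁‖R₂ = 256.7 Ω.
Fractional drop under load = R_th/(R_th + R_L) = 256.7 / (256.7 + 7380) = 0.03361.
So the output falls by 3.36 %.

3.36 %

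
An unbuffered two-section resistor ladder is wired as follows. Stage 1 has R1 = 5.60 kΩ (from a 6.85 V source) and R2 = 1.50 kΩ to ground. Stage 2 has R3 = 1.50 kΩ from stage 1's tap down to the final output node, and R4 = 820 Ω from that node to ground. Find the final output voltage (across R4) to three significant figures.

V_out ≈ 0.339 V

Stage 2 presents R3+R4 = 2320 Ω as a load on stage 1's tap.
Stage 1's lower leg becomes R2‖(R3+R4) = 911.0 Ω, so V_mid = 6.85 × 911.0/6511 = 0.9584 V.
Stage 2 is itself unloaded: V_out = V_mid × R4/(R3+R4) = 0.9584 × 820/2320 = 0.339 V.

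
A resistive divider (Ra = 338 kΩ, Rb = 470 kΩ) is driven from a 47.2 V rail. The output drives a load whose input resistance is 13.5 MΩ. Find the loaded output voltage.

V_out ≈ 27.1 V

The load sits in parallel with Rb: Rb‖R_L = (470 × 13500) / (470 + 13500) = 454.2 kΩ.
V_out = 47.2 × 454.2 / (338 + 454.2) = 47.2 × 454.2/792.2 = 27.1 V.
(Unloaded it would have been 27.5 V.)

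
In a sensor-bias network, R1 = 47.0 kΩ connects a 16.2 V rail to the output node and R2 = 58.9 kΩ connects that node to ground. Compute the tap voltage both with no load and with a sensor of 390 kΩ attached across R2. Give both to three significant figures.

Unloaded: 9.01 V; loaded: 8.44 V

Open-circuit: V = 16.2 × 58.9/(47.0 + 58.9) = 9.01 V.
With the load, R2 becomes R2‖R_L = 51.17 kΩ, so V = 16.2 × 51.17/98.17 = 8.44 V.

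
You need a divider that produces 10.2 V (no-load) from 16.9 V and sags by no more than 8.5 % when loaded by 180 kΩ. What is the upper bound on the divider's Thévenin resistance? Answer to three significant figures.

Loading drop = R_th/(R_th + R_L) ≤ 0.0850, so R_th ≤ R_L · ε/(1−ε) = 180 kΩ × 0.0850/0.9150 = 16.7 kΩ.
(Any R1, R2 with R2/(R1+R2) = 0.604 and R1‖R2 ≤ 16.7 kΩ will meet the spec.)

R_th ≤ 16.7 kΩ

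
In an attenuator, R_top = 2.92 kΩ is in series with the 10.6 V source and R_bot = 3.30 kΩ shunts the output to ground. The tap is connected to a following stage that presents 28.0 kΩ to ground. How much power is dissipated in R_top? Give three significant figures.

P ≈ 9.52 mW

Total resistance from the source is R_top + (R_bot‖R_L) = 5.872 kΩ, so I = 10.6/5.872 kΩ = 1.805 mA.
P = I²·R_top = (1.805 mA)² × 2.92 kΩ = 9.52 mW.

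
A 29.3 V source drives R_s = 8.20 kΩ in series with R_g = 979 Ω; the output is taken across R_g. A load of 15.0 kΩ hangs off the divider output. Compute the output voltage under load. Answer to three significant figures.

The load sits in parallel with R_g: R_g‖R_L = (979 × 15000) / (979 + 15000) = 919.0 Ω.
V_out = 29.3 × 919.0 / (8200 + 919.0) = 29.3 × 919.0/9119 = 2.95 V.

V_out ≈ 2.95 V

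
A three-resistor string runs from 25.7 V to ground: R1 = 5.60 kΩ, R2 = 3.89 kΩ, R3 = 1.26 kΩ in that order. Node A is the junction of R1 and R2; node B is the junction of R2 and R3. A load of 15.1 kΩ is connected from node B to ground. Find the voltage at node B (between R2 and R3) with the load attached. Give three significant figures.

At node B, R3 is in parallel with the load: R3‖R_L = 1.163 kΩ.
Below node A the resistance is R2 + (R3‖R_L) = 5.053 kΩ, so V_A = 25.7 × 5.053/10.65 = 12.19 V.
Then V_B = V_A × (R3‖R_L)/(R2 + R3‖R_L) = 12.19 × 1.163/5.053 = 2.81 V.

V ≈ 2.81 V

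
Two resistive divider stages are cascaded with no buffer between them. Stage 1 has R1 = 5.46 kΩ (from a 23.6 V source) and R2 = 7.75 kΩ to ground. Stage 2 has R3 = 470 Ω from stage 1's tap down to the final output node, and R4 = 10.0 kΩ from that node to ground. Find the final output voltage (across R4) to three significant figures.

Stage 2 presents R3+R4 = 10470 Ω as a load on stage 1's tap.
Stage 1's lower leg becomes R2‖(R3+R4) = 4453 Ω, so V_mid = 23.6 × 4453/9913 = 10.60 V.
Stage 2 is itself unloaded: V_out = V_mid × R4/(R3+R4) = 10.60 × 10000/10470 = 10.1 V.

V_out ≈ 10.1 V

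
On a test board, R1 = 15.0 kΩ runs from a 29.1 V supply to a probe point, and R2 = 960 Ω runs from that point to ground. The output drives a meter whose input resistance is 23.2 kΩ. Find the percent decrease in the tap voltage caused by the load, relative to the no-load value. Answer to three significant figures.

3.74 %

The divider's output (Thévenin) resistance is R1‖R2 = 902.3 Ω.
Fractional drop under load = R_th/(R_th + R_L) = 902.3 / (902.3 + 23200) = 0.03743.
So the output falls by 3.74 %.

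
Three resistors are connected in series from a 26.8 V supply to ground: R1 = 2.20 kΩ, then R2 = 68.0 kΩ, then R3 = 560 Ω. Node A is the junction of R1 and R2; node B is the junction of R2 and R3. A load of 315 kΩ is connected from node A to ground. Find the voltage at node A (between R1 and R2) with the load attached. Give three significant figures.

V ≈ 25.8 V

Below node A the series string R2+R3 = 68560 Ω sits in parallel with the 315000 Ω load: 56310 Ω.
V_A = 26.8 × 56310/(2200 + 56310) = 25.8 V.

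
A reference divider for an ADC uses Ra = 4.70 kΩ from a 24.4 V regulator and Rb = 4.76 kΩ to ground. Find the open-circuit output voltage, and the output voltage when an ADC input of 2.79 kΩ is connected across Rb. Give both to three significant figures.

Open-circuit: V = 24.4 × 4.76/(4.70 + 4.76) = 12.3 V.
With the load, Rb becomes Rb‖R_L = 1.759 kΩ, so V = 24.4 × 1.759/6.459 = 6.64 V.

Unloaded: 12.3 V; loaded: 6.64 V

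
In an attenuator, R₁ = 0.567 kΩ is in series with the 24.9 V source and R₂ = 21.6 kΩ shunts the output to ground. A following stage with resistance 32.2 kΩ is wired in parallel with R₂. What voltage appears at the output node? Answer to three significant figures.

V_out ≈ 23.9 V

The load sits in parallel with R₂: R₂‖R_L = (21600 × 32200) / (21600 + 32200) = 12930 Ω.
V_out = 24.9 × 12930 / (567 + 12930) = 24.9 × 12930/13490 = 23.9 V.
(Unloaded it would have been 24.3 V.)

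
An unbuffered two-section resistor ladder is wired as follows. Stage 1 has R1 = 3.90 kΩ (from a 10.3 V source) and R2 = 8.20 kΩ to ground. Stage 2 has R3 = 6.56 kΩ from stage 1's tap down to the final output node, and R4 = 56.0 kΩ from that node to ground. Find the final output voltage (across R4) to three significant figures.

V_out ≈ 5.99 V

Stage 2 presents R3+R4 = 62.56 kΩ as a load on stage 1's tap.
Stage 1's lower leg becomes R2‖(R3+R4) = 7.250 kΩ, so V_mid = 10.3 × 7.250/11.15 = 6.697 V.
Stage 2 is itself unloaded: V_out = V_mid × R4/(R3+R4) = 6.697 × 56.0/62.56 = 5.99 V.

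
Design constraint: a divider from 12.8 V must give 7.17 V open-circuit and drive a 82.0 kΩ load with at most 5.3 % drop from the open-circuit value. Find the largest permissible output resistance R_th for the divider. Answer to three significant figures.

Loading drop = R_th/(R_th + R_L) ≤ 0.0530, so R_th ≤ R_L · ε/(1−ε) = 82.0 kΩ × 0.0530/0.9470 = 4.59 kΩ.
(Any R1, R2 with R2/(R1+R2) = 0.560 and R1‖R2 ≤ 4.59 kΩ will meet the spec.)

R_th ≤ 4.59 kΩ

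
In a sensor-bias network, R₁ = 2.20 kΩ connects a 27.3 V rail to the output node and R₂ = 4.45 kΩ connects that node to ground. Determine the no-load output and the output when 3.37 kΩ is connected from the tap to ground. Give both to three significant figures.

Unloaded: 18.3 V; loaded: 12.7 V

Open-circuit: V = 27.3 × 4.45/(2.20 + 4.45) = 18.3 V.
With the load, R₂ becomes R₂‖R_L = 1.918 kΩ, so V = 27.3 × 1.918/4.118 = 12.7 V.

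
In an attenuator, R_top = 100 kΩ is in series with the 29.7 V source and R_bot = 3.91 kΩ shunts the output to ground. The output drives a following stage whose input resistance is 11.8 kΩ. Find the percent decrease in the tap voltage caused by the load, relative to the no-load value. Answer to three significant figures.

Unloaded V = 29.7 × 3.91/103.9 = 1.118 V.
Loaded: R_bot‖R_L = 2.937 kΩ, giving V = 29.7 × 2.937/102.9 = 0.8474 V.
Drop = (1.118 − 0.8474) / 1.118 = 24.2 %.

24.2 %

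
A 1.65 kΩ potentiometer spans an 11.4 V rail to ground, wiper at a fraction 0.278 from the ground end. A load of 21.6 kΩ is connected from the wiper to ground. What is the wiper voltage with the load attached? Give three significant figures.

V ≈ 3.12 V

The wiper splits the pot into (1−α)R = 1191 Ω above and αR = 458.7 Ω below.
Lower section ‖ load = 449.2 Ω.
V_wiper = 11.4 × 449.2/(1191 + 449.2) = 3.12 V.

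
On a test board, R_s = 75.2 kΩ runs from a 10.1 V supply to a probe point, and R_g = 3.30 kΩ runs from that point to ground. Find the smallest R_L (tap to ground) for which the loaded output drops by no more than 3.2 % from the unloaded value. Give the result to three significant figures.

Output resistance R_th = R_s‖R_g = (75.2 × 3.30)/78.50 = 3.161 kΩ.
The fractional drop is R_th/(R_th + R_L); requiring this ≤ 0.0320 gives R_L ≥ R_th(1/0.0320 − 1) = 3.161 × 30.25 = 95.6 kΩ.

R_L(min) ≈ 95.6 kΩ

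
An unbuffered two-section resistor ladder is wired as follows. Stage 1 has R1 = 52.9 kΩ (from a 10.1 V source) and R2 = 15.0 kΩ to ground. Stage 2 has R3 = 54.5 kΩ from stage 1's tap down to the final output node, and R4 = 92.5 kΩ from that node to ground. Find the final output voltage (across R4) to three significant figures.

V_out ≈ 1.30 V

Stage 2 presents R3+R4 = 147.0 kΩ as a load on stage 1's tap.
Stage 1's lower leg becomes R2‖(R3+R4) = 13.61 kΩ, so V_mid = 10.1 × 13.61/66.51 = 2.067 V.
Stage 2 is itself unloaded: V_out = V_mid × R4/(R3+R4) = 2.067 × 92.5/147.0 = 1.30 V.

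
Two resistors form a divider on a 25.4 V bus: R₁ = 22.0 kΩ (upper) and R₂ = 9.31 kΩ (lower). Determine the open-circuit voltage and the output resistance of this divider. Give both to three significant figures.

V_th is the open-circuit tap voltage: 25.4 × 9.31/(22.0 + 9.31) = 7.55 V.
With the supply zeroed, R₁ and R₂ appear in parallel from the tap: R_th = R₁‖R₂ = (22.0 × 9.31)/31.31 = 6.54 kΩ.

V_th = 7.55 V, R_th = 6.54 kΩ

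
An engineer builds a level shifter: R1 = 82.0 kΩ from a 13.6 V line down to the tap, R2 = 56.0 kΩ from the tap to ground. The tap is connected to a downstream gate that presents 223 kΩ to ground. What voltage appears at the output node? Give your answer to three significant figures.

The load sits in parallel with R2: R2‖R_L = (56.0 × 223) / (56.0 + 223) = 44.76 kΩ.
V_out = 13.6 × 44.76 / (82.0 + 44.76) = 13.6 × 44.76/126.8 = 4.80 V.
(Unloaded it would have been 5.52 V.)

V_out ≈ 4.80 V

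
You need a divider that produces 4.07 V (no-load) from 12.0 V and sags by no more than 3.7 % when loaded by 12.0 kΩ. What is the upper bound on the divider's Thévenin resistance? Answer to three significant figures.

R_th ≤ 461 Ω

Loading drop = R_th/(R_th + R_L) ≤ 0.0370, so R_th ≤ R_L · ε/(1−ε) = 12.0 kΩ × 0.0370/0.9630 = 461 Ω.
(Any R1, R2 with R2/(R1+R2) = 0.339 and R1‖R2 ≤ 461 Ω will meet the spec.)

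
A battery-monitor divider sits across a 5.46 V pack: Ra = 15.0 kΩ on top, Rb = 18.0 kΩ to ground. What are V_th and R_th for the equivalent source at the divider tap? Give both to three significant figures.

V_th = 2.98 V, R_th = 8.18 kΩ

V_th is the open-circuit tap voltage: 5.46 × 18.0/(15.0 + 18.0) = 2.98 V.
With the supply zeroed, Ra and Rb appear in parallel from the tap: R_th = Ra‖Rb = (15.0 × 18.0)/33.00 = 8.18 kΩ.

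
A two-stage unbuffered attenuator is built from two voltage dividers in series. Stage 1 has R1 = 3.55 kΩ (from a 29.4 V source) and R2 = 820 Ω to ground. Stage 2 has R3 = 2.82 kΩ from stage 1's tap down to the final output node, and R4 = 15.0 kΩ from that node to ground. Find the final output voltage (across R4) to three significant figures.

Stage 2 presents R3+R4 = 17820 Ω as a load on stage 1's tap.
Stage 1's lower leg becomes R2‖(R3+R4) = 783.9 Ω, so V_mid = 29.4 × 783.9/4334 = 5.318 V.
Stage 2 is itself unloaded: V_out = V_mid × R4/(R3+R4) = 5.318 × 15000/17820 = 4.48 V.

V_out ≈ 4.48 V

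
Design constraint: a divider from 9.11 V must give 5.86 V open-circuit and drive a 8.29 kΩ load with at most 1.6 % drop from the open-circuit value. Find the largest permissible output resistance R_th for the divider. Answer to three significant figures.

R_th ≤ 135 Ω

Loading drop = R_th/(R_th + R_L) ≤ 0.0160, so R_th ≤ R_L · ε/(1−ε) = 8.29 kΩ × 0.0160/0.9840 = 135 Ω.
(Any R1, R2 with R2/(R1+R2) = 0.643 and R1‖R2 ≤ 135 Ω will meet the spec.)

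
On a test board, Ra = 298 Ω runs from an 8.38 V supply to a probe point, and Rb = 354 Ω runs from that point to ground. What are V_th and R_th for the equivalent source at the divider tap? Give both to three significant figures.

V_th is the open-circuit tap voltage: 8.38 × 354/(298 + 354) = 4.55 V.
With the supply zeroed, Ra and Rb appear in parallel from the tap: R_th = Ra‖Rb = (298 × 354)/652.0 = 162 Ω.

V_th = 4.55 V, R_th = 162 Ω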